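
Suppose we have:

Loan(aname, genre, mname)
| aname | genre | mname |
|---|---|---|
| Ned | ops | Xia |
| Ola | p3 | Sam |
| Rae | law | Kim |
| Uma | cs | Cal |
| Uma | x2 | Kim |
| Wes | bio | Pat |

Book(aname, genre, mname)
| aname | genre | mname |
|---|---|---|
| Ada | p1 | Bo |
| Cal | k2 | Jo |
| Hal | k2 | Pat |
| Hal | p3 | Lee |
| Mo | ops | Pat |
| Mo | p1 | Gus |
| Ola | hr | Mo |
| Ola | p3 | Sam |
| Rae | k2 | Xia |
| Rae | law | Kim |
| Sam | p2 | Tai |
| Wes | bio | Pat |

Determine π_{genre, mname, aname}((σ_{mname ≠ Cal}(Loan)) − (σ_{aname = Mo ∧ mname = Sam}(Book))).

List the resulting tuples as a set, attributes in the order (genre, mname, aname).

{(bio, Pat, Wes), (law, Kim, Rae), (ops, Xia, Ned), (p3, Sam, Ola), (x2, Kim, Uma)}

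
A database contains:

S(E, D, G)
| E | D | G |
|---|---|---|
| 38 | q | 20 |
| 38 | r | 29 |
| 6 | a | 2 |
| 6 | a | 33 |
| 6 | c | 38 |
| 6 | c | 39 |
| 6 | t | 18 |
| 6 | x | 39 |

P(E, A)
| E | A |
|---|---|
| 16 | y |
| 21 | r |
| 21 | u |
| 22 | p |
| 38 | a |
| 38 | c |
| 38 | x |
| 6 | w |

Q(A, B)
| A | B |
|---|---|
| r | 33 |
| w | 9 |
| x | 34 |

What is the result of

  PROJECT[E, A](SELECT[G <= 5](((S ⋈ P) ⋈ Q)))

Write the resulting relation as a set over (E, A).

Natural join on E: {(38, q, 20, a), (38, q, 20, c), (38, q, 20, x), (38, r, 29, a), (38, r, 29, c), (38, r, 29, x), (6, a, 2, w), (6, a, 33, w), (6, c, 38, w), (6, c, 39, w), (6, t, 18, w), (6, x, 39, w)}
Natural join on A: {(38, q, 20, x, 34), (38, r, 29, x, 34), (6, a, 2, w, 9), (6, a, 33, w, 9), (6, c, 38, w, 9), (6, c, 39, w, 9), (6, t, 18, w, 9), (6, x, 39, w, 9)}
Apply σ_{G <= 5}; surviving tuples: {(6, a, 2, w, 9)}
Keep only column(s) E, A: {(6, w)}

{(6, w)}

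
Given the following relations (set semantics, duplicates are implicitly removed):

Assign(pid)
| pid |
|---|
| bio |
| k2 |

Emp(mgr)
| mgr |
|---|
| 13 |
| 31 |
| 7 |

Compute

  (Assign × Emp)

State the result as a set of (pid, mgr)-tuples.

{(bio, 13), (bio, 31), (bio, 7), (k2, 13), (k2, 31), (k2, 7)}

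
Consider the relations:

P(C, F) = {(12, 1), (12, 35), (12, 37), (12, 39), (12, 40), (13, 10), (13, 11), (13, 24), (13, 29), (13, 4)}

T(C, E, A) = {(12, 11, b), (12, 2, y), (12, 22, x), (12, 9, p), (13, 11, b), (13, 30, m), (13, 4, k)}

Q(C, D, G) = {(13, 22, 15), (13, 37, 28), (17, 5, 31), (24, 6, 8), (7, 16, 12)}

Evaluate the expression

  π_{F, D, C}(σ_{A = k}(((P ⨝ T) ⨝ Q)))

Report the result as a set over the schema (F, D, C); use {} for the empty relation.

P ⋈ T (natural join on C): {(12, 1, 11, b), (12, 1, 2, y), (12, 1, 22, x), (12, 1, 9, p), (12, 35, 11, b), (12, 35, 2, y), (12, 35, 22, x), (12, 35, 9, p), (12, 37, 11, b), (12, 37, 2, y), (12, 37, 22, x), (12, 37, 9, p), (12, 39, 11, b), (12, 39, 2, y), (12, 39, 22, x), (12, 39, 9, p), (12, 40, 11, b), (12, 40, 2, y), (12, 40, 22, x), (12, 40, 9, p), (13, 10, 11, b), (13, 10, 30, m), (13, 10, 4, k), (13, 11, 11, b), (13, 11, 30, m), (13, 11, 4, k), (13, 24, 11, b), (13, 24, 30, m), (13, 24, 4, k), (13, 29, 11, b), (13, 29, 30, m), (13, 29, 4, k), (13, 4, 11, b), (13, 4, 30, m), (13, 4, 4, k)}
(P ⨝ T) ⋈ Q (natural join on C): {(13, 10, 11, b, 22, 15), (13, 10, 11, b, 37, 28), (13, 10, 30, m, 22, 15), (13, 10, 30, m, 37, 28), (13, 10, 4, k, 22, 15), (13, 10, 4, k, 37, 28), (13, 11, 11, b, 22, 15), (13, 11, 11, b, 37, 28), (13, 11, 30, m, 22, 15), (13, 11, 30, m, 37, 28), (13, 11, 4, k, 22, 15), (13, 11, 4, k, 37, 28), (13, 24, 11, b, 22, 15), (13, 24, 11, b, 37, 28), (13, 24, 30, m, 22, 15), (13, 24, 30, m, 37, 28), (13, 24, 4, k, 22, 15), (13, 24, 4, k, 37, 28), (13, 29, 11, b, 22, 15), (13, 29, 11, b, 37, 28), (13, 29, 30, m, 22, 15), (13, 29, 30, m, 37, 28), (13, 29, 4, k, 22, 15), (13, 29, 4, k, 37, 28), (13, 4, 11, b, 22, 15), (13, 4, 11, b, 37, 28), (13, 4, 30, m, 22, 15), (13, 4, 30, m, 37, 28), (13, 4, 4, k, 22, 15), (13, 4, 4, k, 37, 28)}
Filtering on A = k leaves {(13, 10, 4, k, 22, 15), (13, 10, 4, k, 37, 28), (13, 11, 4, k, 22, 15), (13, 11, 4, k, 37, 28), (13, 24, 4, k, 22, 15), (13, 24, 4, k, 37, 28), (13, 29, 4, k, 22, 15), (13, 29, 4, k, 37, 28), (13, 4, 4, k, 22, 15), (13, 4, 4, k, 37, 28)}.
Projecting to F, D, C: {(10, 22, 13), (10, 37, 13), (11, 22, 13), (11, 37, 13), (24, 22, 13), (24, 37, 13), (29, 22, 13), (29, 37, 13), (4, 22, 13), (4, 37, 13)}

{(10, 22, 13), (10, 37, 13), (11, 22, 13), (11, 37, 13), (24, 22, 13), (24, 37, 13), (29, 22, 13), (29, 37, 13), (4, 22, 13), (4, 37, 13)}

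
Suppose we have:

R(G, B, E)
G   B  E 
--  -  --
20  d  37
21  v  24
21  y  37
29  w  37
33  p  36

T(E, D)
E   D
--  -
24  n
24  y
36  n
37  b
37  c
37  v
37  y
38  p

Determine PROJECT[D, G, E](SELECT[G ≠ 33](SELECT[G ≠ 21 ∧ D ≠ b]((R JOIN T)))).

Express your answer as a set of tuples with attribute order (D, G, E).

{(c, 20, 37), (c, 29, 37), (v, 20, 37), (v, 29, 37), (y, 20, 37), (y, 29, 37)}

Natural join on E: {(20, d, 37, b), (20, d, 37, c), (20, d, 37, v), (20, d, 37, y), (21, v, 24, n), (21, v, 24, y), (21, y, 37, b), (21, y, 37, c), (21, y, 37, v), (21, y, 37, y), (29, w, 37, b), (29, w, 37, c), (29, w, 37, v), (29, w, 37, y), (33, p, 36, n)}
σ[G ≠ 21 ∧ D ≠ b]: keep tuples satisfying G ≠ 21 ∧ D ≠ b → {(20, d, 37, c), (20, d, 37, v), (20, d, 37, y), (29, w, 37, c), (29, w, 37, v), (29, w, 37, y), (33, p, 36, n)}
σ[G ≠ 33]: keep tuples satisfying G ≠ 33 → {(20, d, 37, c), (20, d, 37, v), (20, d, 37, y), (29, w, 37, c), (29, w, 37, v), (29, w, 37, y)}
Keep only column(s) D, G, E: {(c, 20, 37), (c, 29, 37), (v, 20, 37), (v, 29, 37), (y, 20, 37), (y, 29, 37)}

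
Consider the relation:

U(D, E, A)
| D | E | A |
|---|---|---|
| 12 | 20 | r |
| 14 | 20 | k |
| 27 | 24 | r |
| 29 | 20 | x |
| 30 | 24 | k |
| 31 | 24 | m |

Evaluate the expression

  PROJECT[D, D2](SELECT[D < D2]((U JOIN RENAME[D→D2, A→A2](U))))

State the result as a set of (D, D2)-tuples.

{(12, 14), (12, 29), (14, 29), (27, 30), (27, 31), (30, 31)}

ρ[D→D2, A→A2]: schema becomes (D2, E, A2); tuples unchanged.
Joining U and RENAME[D→D2, A→A2](U) on E yields {(12, 20, r, 12, r), (12, 20, r, 14, k), (12, 20, r, 29, x), (14, 20, k, 12, r), (14, 20, k, 14, k), (14, 20, k, 29, x), (27, 24, r, 27, r), (27, 24, r, 30, k), (27, 24, r, 31, m), (29, 20, x, 12, r), (29, 20, x, 14, k), (29, 20, x, 29, x), (30, 24, k, 27, r), (30, 24, k, 30, k), (30, 24, k, 31, m), (31, 24, m, 27, r), (31, 24, m, 30, k), (31, 24, m, 31, m)}.
σ[D < D2]: keep tuples satisfying D < D2 → {(12, 20, r, 14, k), (12, 20, r, 29, x), (14, 20, k, 29, x), (27, 24, r, 30, k), (27, 24, r, 31, m), (30, 24, k, 31, m)}
Projecting to D, D2: {(12, 14), (12, 29), (14, 29), (27, 30), (27, 31), (30, 31)}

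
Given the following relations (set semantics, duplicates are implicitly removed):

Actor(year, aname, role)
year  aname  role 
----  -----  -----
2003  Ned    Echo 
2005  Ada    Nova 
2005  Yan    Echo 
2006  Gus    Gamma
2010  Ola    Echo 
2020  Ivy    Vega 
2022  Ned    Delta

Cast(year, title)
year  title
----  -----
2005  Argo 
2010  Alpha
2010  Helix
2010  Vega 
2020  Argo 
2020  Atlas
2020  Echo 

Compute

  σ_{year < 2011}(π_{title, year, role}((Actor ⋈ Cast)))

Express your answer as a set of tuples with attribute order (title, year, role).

{(Alpha, 2010, Echo), (Argo, 2005, Echo), (Argo, 2005, Nova), (Helix, 2010, Echo), (Vega, 2010, Echo)}

Joining Actor and Cast on year yields {(2005, Ada, Nova, Argo), (2005, Yan, Echo, Argo), (2010, Ola, Echo, Alpha), (2010, Ola, Echo, Helix), (2010, Ola, Echo, Vega), (2020, Ivy, Vega, Argo), (2020, Ivy, Vega, Atlas), (2020, Ivy, Vega, Echo)}.
Projecting to title, year, role: {(Alpha, 2010, Echo), (Argo, 2005, Echo), (Argo, 2005, Nova), (Argo, 2020, Vega), (Atlas, 2020, Vega), (Echo, 2020, Vega), (Helix, 2010, Echo), (Vega, 2010, Echo)}
Selection year < 2011: {(Alpha, 2010, Echo), (Argo, 2005, Echo), (Argo, 2005, Nova), (Helix, 2010, Echo), (Vega, 2010, Echo)}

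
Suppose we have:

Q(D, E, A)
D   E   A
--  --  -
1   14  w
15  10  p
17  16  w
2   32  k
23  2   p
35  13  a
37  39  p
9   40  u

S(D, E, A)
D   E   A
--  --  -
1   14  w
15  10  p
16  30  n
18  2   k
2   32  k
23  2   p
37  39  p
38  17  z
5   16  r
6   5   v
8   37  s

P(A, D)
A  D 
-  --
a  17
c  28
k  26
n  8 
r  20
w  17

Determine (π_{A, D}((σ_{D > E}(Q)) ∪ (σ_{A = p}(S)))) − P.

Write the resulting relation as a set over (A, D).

Filtering on D > E leaves {(15, 10, p), (17, 16, w), (23, 2, p), (35, 13, a)}.
Filtering on A = p leaves {(15, 10, p), (23, 2, p), (37, 39, p)}.
Union: {(15, 10, p), (17, 16, w), (23, 2, p), (35, 13, a)} with {(15, 10, p), (23, 2, p), (37, 39, p)} → {(15, 10, p), (17, 16, w), (23, 2, p), (35, 13, a), (37, 39, p)}
π_{A, D} gives {(a, 35), (p, 15), (p, 23), (p, 37), (w, 17)}.
Difference: {(a, 35), (p, 15), (p, 23), (p, 37), (w, 17)} with {(a, 17), (c, 28), (k, 26), (n, 8), (r, 20), (w, 17)} → {(a, 35), (p, 15), (p, 23), (p, 37)}

{(a, 35), (p, 15), (p, 23), (p, 37)}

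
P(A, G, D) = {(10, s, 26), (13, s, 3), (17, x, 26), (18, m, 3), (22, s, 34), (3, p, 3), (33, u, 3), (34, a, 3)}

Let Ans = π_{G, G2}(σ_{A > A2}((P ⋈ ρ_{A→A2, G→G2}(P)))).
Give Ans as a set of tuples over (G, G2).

{(a, m), (a, p), (a, s), (a, u), (m, p), (m, s), (s, p), (u, m), (u, p), (u, s), (x, s)}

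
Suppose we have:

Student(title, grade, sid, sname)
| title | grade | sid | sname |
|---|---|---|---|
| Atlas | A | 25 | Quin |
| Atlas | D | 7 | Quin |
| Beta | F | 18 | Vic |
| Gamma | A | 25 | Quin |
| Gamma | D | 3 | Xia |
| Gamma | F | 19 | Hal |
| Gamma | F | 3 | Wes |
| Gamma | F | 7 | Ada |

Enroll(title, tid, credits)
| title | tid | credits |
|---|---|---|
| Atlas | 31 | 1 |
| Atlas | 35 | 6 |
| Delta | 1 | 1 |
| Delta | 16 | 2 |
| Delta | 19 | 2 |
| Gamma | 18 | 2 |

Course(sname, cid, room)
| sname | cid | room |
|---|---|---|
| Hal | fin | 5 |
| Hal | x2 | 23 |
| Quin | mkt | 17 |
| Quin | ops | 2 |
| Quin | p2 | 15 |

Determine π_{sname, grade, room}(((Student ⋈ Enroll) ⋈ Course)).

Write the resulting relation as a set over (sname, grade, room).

Student ⋈ Enroll (natural join on title): {(Atlas, A, 25, Quin, 31, 1), (Atlas, A, 25, Quin, 35, 6), (Atlas, D, 7, Quin, 31, 1), (Atlas, D, 7, Quin, 35, 6), (Gamma, A, 25, Quin, 18, 2), (Gamma, D, 3, Xia, 18, 2), (Gamma, F, 19, Hal, 18, 2), (Gamma, F, 3, Wes, 18, 2), (Gamma, F, 7, Ada, 18, 2)}
(Student ⋈ Enroll) ⋈ Course (natural join on sname): {(Atlas, A, 25, Quin, 31, 1, mkt, 17), (Atlas, A, 25, Quin, 31, 1, ops, 2), (Atlas, A, 25, Quin, 31, 1, p2, 15), (Atlas, A, 25, Quin, 35, 6, mkt, 17), (Atlas, A, 25, Quin, 35, 6, ops, 2), (Atlas, A, 25, Quin, 35, 6, p2, 15), (Atlas, D, 7, Quin, 31, 1, mkt, 17), (Atlas, D, 7, Quin, 31, 1, ops, 2), (Atlas, D, 7, Quin, 31, 1, p2, 15), (Atlas, D, 7, Quin, 35, 6, mkt, 17), (Atlas, D, 7, Quin, 35, 6, ops, 2), (Atlas, D, 7, Quin, 35, 6, p2, 15), (Gamma, A, 25, Quin, 18, 2, mkt, 17), (Gamma, A, 25, Quin, 18, 2, ops, 2), (Gamma, A, 25, Quin, 18, 2, p2, 15), (Gamma, F, 19, Hal, 18, 2, fin, 5), (Gamma, F, 19, Hal, 18, 2, x2, 23)}
Projecting to sname, grade, room (9 duplicate(s) eliminated): {(Hal, F, 23), (Hal, F, 5), (Quin, A, 15), (Quin, A, 17), (Quin, A, 2), (Quin, D, 15), (Quin, D, 17), (Quin, D, 2)}

{(Hal, F, 23), (Hal, F, 5), (Quin, A, 15), (Quin, A, 17), (Quin, A, 2), (Quin, D, 15), (Quin, D, 17), (Quin, D, 2)}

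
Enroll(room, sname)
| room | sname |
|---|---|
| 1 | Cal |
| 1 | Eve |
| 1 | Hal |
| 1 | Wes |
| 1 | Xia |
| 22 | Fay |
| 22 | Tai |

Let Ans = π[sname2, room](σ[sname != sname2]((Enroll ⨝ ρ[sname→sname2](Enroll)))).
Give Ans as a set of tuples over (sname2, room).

{(Cal, 1), (Eve, 1), (Fay, 22), (Hal, 1), (Tai, 22), (Wes, 1), (Xia, 1)}

ρ[sname→sname2]: schema becomes (room, sname2); tuples unchanged.
Natural join on room: {(1, Cal, Cal), (1, Cal, Eve), (1, Cal, Hal), (1, Cal, Wes), (1, Cal, Xia), (1, Eve, Cal), (1, Eve, Eve), (1, Eve, Hal), (1, Eve, Wes), (1, Eve, Xia), (1, Hal, Cal), (1, Hal, Eve), (1, Hal, Hal), (1, Hal, Wes), (1, Hal, Xia), (1, Wes, Cal), (1, Wes, Eve), (1, Wes, Hal), (1, Wes, Wes), (1, Wes, Xia), (1, Xia, Cal), (1, Xia, Eve), (1, Xia, Hal), (1, Xia, Wes), (1, Xia, Xia), (22, Fay, Fay), (22, Fay, Tai), (22, Tai, Fay), (22, Tai, Tai)}
σ[sname != sname2]: keep tuples satisfying sname != sname2 → {(1, Cal, Eve), (1, Cal, Hal), (1, Cal, Wes), (1, Cal, Xia), (1, Eve, Cal), (1, Eve, Hal), (1, Eve, Wes), (1, Eve, Xia), (1, Hal, Cal), (1, Hal, Eve), (1, Hal, Wes), (1, Hal, Xia), (1, Wes, Cal), (1, Wes, Eve), (1, Wes, Hal), (1, Wes, Xia), (1, Xia, Cal), (1, Xia, Eve), (1, Xia, Hal), (1, Xia, Wes), (22, Fay, Tai), (22, Tai, Fay)}
Keep only column(s) sname2, room (15 duplicate(s) eliminated): {(Cal, 1), (Eve, 1), (Fay, 22), (Hal, 1), (Tai, 22), (Wes, 1), (Xia, 1)}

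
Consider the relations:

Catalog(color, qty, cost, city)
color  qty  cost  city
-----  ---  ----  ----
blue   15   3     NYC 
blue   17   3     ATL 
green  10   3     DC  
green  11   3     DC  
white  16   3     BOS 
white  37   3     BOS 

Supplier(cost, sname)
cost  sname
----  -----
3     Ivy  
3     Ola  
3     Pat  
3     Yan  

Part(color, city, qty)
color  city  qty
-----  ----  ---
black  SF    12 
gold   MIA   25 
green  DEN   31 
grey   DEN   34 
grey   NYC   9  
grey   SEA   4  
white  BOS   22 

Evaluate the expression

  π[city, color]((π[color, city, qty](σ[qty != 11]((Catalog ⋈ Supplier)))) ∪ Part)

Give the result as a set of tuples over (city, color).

{(ATL, blue), (BOS, white), (DC, green), (DEN, green), (DEN, grey), (MIA, gold), (NYC, blue), (NYC, grey), (SEA, grey), (SF, black)}

Catalog ⋈ Supplier (natural join on cost): {(blue, 15, 3, NYC, Ivy), (blue, 15, 3, NYC, Ola), (blue, 15, 3, NYC, Pat), (blue, 15, 3, NYC, Yan), (blue, 17, 3, ATL, Ivy), (blue, 17, 3, ATL, Ola), (blue, 17, 3, ATL, Pat), (blue, 17, 3, ATL, Yan), (green, 10, 3, DC, Ivy), (green, 10, 3, DC, Ola), (green, 10, 3, DC, Pat), (green, 10, 3, DC, Yan), (green, 11, 3, DC, Ivy), (green, 11, 3, DC, Ola), (green, 11, 3, DC, Pat), (green, 11, 3, DC, Yan), (white, 16, 3, BOS, Ivy), (white, 16, 3, BOS, Ola), (white, 16, 3, BOS, Pat), (white, 16, 3, BOS, Yan), (white, 37, 3, BOS, Ivy), (white, 37, 3, BOS, Ola), (white, 37, 3, BOS, Pat), (white, 37, 3, BOS, Yan)}
Apply σ_{qty != 11}; surviving tuples: {(blue, 15, 3, NYC, Ivy), (blue, 15, 3, NYC, Ola), (blue, 15, 3, NYC, Pat), (blue, 15, 3, NYC, Yan), (blue, 17, 3, ATL, Ivy), (blue, 17, 3, ATL, Ola), (blue, 17, 3, ATL, Pat), (blue, 17, 3, ATL, Yan), (green, 10, 3, DC, Ivy), (green, 10, 3, DC, Ola), (green, 10, 3, DC, Pat), (green, 10, 3, DC, Yan), (white, 16, 3, BOS, Ivy), (white, 16, 3, BOS, Ola), (white, 16, 3, BOS, Pat), (white, 16, 3, BOS, Yan), (white, 37, 3, BOS, Ivy), (white, 37, 3, BOS, Ola), (white, 37, 3, BOS, Pat), (white, 37, 3, BOS, Yan)}
Keep only column(s) color, city, qty (15 duplicate(s) eliminated): {(blue, ATL, 17), (blue, NYC, 15), (green, DC, 10), (white, BOS, 16), (white, BOS, 37)}
Set union of the two operands is {(black, SF, 12), (blue, ATL, 17), (blue, NYC, 15), (gold, MIA, 25), (green, DC, 10), (green, DEN, 31), (grey, DEN, 34), (grey, NYC, 9), (grey, SEA, 4), (white, BOS, 16), (white, BOS, 22), (white, BOS, 37)}.
Keep only column(s) city, color (2 duplicate(s) eliminated): {(ATL, blue), (BOS, white), (DC, green), (DEN, green), (DEN, grey), (MIA, gold), (NYC, blue), (NYC, grey), (SEA, grey), (SF, black)}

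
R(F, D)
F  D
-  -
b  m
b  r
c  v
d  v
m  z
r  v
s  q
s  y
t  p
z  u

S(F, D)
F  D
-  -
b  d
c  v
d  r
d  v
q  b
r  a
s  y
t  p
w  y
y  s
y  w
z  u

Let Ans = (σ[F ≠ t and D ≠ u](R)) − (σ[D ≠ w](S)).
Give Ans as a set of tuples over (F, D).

{(b, m), (b, r), (m, z), (r, v), (s, q)}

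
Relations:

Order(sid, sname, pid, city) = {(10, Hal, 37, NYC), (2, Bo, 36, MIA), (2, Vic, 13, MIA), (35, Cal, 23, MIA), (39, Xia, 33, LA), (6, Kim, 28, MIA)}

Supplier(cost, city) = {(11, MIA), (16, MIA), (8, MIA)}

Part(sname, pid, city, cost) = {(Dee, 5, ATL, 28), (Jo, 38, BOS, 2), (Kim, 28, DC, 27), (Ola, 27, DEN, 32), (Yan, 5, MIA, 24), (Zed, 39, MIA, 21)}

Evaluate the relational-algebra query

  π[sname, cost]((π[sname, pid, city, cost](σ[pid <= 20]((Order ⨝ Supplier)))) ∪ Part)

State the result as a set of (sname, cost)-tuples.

{(Dee, 28), (Jo, 2), (Kim, 27), (Ola, 32), (Vic, 11), (Vic, 16), (Vic, 8), (Yan, 24), (Zed, 21)}

Joining Order and Supplier on city yields {(2, Bo, 36, MIA, 11), (2, Bo, 36, MIA, 16), (2, Bo, 36, MIA, 8), (2, Vic, 13, MIA, 11), (2, Vic, 13, MIA, 16), (2, Vic, 13, MIA, 8), (35, Cal, 23, MIA, 11), (35, Cal, 23, MIA, 16), (35, Cal, 23, MIA, 8), (6, Kim, 28, MIA, 11), (6, Kim, 28, MIA, 16), (6, Kim, 28, MIA, 8)}.
σ[pid <= 20]: keep tuples satisfying pid <= 20 → {(2, Vic, 13, MIA, 11), (2, Vic, 13, MIA, 16), (2, Vic, 13, MIA, 8)}
Keep only column(s) sname, pid, city, cost: {(Vic, 13, MIA, 11), (Vic, 13, MIA, 16), (Vic, 13, MIA, 8)}
Taking the union: {(Dee, 5, ATL, 28), (Jo, 38, BOS, 2), (Kim, 28, DC, 27), (Ola, 27, DEN, 32), (Vic, 13, MIA, 11), (Vic, 13, MIA, 16), (Vic, 13, MIA, 8), (Yan, 5, MIA, 24), (Zed, 39, MIA, 21)}
Keep only column(s) sname, cost: {(Dee, 28), (Jo, 2), (Kim, 27), (Ola, 32), (Vic, 11), (Vic, 16), (Vic, 8), (Yan, 24), (Zed, 21)}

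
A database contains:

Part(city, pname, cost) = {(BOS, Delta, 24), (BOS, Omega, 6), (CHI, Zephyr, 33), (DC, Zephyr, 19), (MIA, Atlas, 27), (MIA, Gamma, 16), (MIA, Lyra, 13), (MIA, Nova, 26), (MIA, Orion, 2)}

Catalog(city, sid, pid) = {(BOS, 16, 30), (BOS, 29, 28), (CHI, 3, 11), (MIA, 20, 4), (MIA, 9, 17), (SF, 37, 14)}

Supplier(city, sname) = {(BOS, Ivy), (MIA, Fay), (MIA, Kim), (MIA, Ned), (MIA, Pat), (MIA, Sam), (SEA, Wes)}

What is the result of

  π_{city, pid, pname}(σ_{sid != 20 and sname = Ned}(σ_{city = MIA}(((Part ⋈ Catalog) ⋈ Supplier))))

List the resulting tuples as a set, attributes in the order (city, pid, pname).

Natural join on city: {(BOS, Delta, 24, 16, 30), (BOS, Delta, 24, 29, 28), (BOS, Omega, 6, 16, 30), (BOS, Omega, 6, 29, 28), (CHI, Zephyr, 33, 3, 11), (MIA, Atlas, 27, 20, 4), (MIA, Atlas, 27, 9, 17), (MIA, Gamma, 16, 20, 4), (MIA, Gamma, 16, 9, 17), (MIA, Lyra, 13, 20, 4), (MIA, Lyra, 13, 9, 17), (MIA, Nova, 26, 20, 4), (MIA, Nova, 26, 9, 17), (MIA, Orion, 2, 20, 4), (MIA, Orion, 2, 9, 17)}
Natural join on city: {(BOS, Delta, 24, 16, 30, Ivy), (BOS, Delta, 24, 29, 28, Ivy), (BOS, Omega, 6, 16, 30, Ivy), (BOS, Omega, 6, 29, 28, Ivy), (MIA, Atlas, 27, 20, 4, Fay), (MIA, Atlas, 27, 20, 4, Kim), (MIA, Atlas, 27, 20, 4, Ned), (MIA, Atlas, 27, 20, 4, Pat), (MIA, Atlas, 27, 20, 4, Sam), (MIA, Atlas, 27, 9, 17, Fay), (MIA, Atlas, 27, 9, 17, Kim), (MIA, Atlas, 27, 9, 17, Ned), (MIA, Atlas, 27, 9, 17, Pat), (MIA, Atlas, 27, 9, 17, Sam), (MIA, Gamma, 16, 20, 4, Fay), (MIA, Gamma, 16, 20, 4, Kim), (MIA, Gamma, 16, 20, 4, Ned), (MIA, Gamma, 16, 20, 4, Pat), (MIA, Gamma, 16, 20, 4, Sam), (MIA, Gamma, 16, 9, 17, Fay), (MIA, Gamma, 16, 9, 17, Kim), (MIA, Gamma, 16, 9, 17, Ned), (MIA, Gamma, 16, 9, 17, Pat), (MIA, Gamma, 16, 9, 17, Sam), (MIA, Lyra, 13, 20, 4, Fay), (MIA, Lyra, 13, 20, 4, Kim), (MIA, Lyra, 13, 20, 4, Ned), (MIA, Lyra, 13, 20, 4, Pat), (MIA, Lyra, 13, 20, 4, Sam), (MIA, Lyra, 13, 9, 17, Fay), (MIA, Lyra, 13, 9, 17, Kim), (MIA, Lyra, 13, 9, 17, Ned), (MIA, Lyra, 13, 9, 17, Pat), (MIA, Lyra, 13, 9, 17, Sam), (MIA, Nova, 26, 20, 4, Fay), (MIA, Nova, 26, 20, 4, Kim), (MIA, Nova, 26, 20, 4, Ned), (MIA, Nova, 26, 20, 4, Pat), (MIA, Nova, 26, 20, 4, Sam), (MIA, Nova, 26, 9, 17, Fay), (MIA, Nova, 26, 9, 17, Kim), (MIA, Nova, 26, 9, 17, Ned), (MIA, Nova, 26, 9, 17, Pat), (MIA, Nova, 26, 9, 17, Sam), (MIA, Orion, 2, 20, 4, Fay), (MIA, Orion, 2, 20, 4, Kim), (MIA, Orion, 2, 20, 4, Ned), (MIA, Orion, 2, 20, 4, Pat), (MIA, Orion, 2, 20, 4, Sam), (MIA, Orion, 2, 9, 17, Fay), (MIA, Orion, 2, 9, 17, Kim), (MIA, Orion, 2, 9, 17, Ned), (MIA, Orion, 2, 9, 17, Pat), (MIA, Orion, 2, 9, 17, Sam)}
Selection city = MIA: {(MIA, Atlas, 27, 20, 4, Fay), (MIA, Atlas, 27, 20, 4, Kim), (MIA, Atlas, 27, 20, 4, Ned), (MIA, Atlas, 27, 20, 4, Pat), (MIA, Atlas, 27, 20, 4, Sam), (MIA, Atlas, 27, 9, 17, Fay), (MIA, Atlas, 27, 9, 17, Kim), (MIA, Atlas, 27, 9, 17, Ned), (MIA, Atlas, 27, 9, 17, Pat), (MIA, Atlas, 27, 9, 17, Sam), (MIA, Gamma, 16, 20, 4, Fay), (MIA, Gamma, 16, 20, 4, Kim), (MIA, Gamma, 16, 20, 4, Ned), (MIA, Gamma, 16, 20, 4, Pat), (MIA, Gamma, 16, 20, 4, Sam), (MIA, Gamma, 16, 9, 17, Fay), (MIA, Gamma, 16, 9, 17, Kim), (MIA, Gamma, 16, 9, 17, Ned), (MIA, Gamma, 16, 9, 17, Pat), (MIA, Gamma, 16, 9, 17, Sam), (MIA, Lyra, 13, 20, 4, Fay), (MIA, Lyra, 13, 20, 4, Kim), (MIA, Lyra, 13, 20, 4, Ned), (MIA, Lyra, 13, 20, 4, Pat), (MIA, Lyra, 13, 20, 4, Sam), (MIA, Lyra, 13, 9, 17, Fay), (MIA, Lyra, 13, 9, 17, Kim), (MIA, Lyra, 13, 9, 17, Ned), (MIA, Lyra, 13, 9, 17, Pat), (MIA, Lyra, 13, 9, 17, Sam), (MIA, Nova, 26, 20, 4, Fay), (MIA, Nova, 26, 20, 4, Kim), (MIA, Nova, 26, 20, 4, Ned), (MIA, Nova, 26, 20, 4, Pat), (MIA, Nova, 26, 20, 4, Sam), (MIA, Nova, 26, 9, 17, Fay), (MIA, Nova, 26, 9, 17, Kim), (MIA, Nova, 26, 9, 17, Ned), (MIA, Nova, 26, 9, 17, Pat), (MIA, Nova, 26, 9, 17, Sam), (MIA, Orion, 2, 20, 4, Fay), (MIA, Orion, 2, 20, 4, Kim), (MIA, Orion, 2, 20, 4, Ned), (MIA, Orion, 2, 20, 4, Pat), (MIA, Orion, 2, 20, 4, Sam), (MIA, Orion, 2, 9, 17, Fay), (MIA, Orion, 2, 9, 17, Kim), (MIA, Orion, 2, 9, 17, Ned), (MIA, Orion, 2, 9, 17, Pat), (MIA, Orion, 2, 9, 17, Sam)}
Selection sid != 20 and sname = Ned: {(MIA, Atlas, 27, 9, 17, Ned), (MIA, Gamma, 16, 9, 17, Ned), (MIA, Lyra, 13, 9, 17, Ned), (MIA, Nova, 26, 9, 17, Ned), (MIA, Orion, 2, 9, 17, Ned)}
π[city, pid, pname]: project onto (city, pid, pname) → {(MIA, 17, Atlas), (MIA, 17, Gamma), (MIA, 17, Lyra), (MIA, 17, Nova), (MIA, 17, Orion)}

{(MIA, 17, Atlas), (MIA, 17, Gamma), (MIA, 17, Lyra), (MIA, 17, Nova), (MIA, 17, Orion)}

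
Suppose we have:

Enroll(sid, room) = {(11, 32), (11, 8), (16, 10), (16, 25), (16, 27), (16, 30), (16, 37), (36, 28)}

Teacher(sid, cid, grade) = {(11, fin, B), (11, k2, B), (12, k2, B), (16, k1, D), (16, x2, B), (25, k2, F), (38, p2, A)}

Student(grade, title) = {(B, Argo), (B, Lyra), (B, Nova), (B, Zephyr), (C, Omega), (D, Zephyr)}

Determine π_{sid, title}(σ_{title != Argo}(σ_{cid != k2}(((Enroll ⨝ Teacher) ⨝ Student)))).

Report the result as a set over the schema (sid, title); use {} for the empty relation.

{(11, Lyra), (11, Nova), (11, Zephyr), (16, Lyra), (16, Nova), (16, Zephyr)}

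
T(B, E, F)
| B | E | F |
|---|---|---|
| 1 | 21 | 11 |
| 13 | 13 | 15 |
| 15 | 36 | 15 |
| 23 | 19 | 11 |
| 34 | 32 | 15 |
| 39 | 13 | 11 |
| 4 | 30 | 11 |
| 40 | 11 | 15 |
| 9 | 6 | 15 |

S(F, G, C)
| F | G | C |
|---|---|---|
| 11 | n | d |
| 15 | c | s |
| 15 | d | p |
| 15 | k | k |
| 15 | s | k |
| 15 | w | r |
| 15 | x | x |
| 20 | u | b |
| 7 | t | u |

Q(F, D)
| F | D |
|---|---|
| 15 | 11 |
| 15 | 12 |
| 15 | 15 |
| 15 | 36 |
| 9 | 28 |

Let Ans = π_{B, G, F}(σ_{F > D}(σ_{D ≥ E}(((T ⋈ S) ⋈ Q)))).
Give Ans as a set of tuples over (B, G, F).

{(40, c, 15), (40, d, 15), (40, k, 15), (40, s, 15), (40, w, 15), (40, x, 15), (9, c, 15), (9, d, 15), (9, k, 15), (9, s, 15), (9, w, 15), (9, x, 15)}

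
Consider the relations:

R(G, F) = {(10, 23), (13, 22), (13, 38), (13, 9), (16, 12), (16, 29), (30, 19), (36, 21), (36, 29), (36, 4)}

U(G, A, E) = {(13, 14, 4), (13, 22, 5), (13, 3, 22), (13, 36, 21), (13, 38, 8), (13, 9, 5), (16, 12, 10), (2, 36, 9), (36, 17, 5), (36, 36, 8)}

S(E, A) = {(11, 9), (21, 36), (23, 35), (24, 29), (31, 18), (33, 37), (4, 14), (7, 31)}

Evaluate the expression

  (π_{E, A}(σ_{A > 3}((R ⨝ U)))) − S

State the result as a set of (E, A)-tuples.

R ⋈ U (natural join on G): {(13, 22, 14, 4), (13, 22, 22, 5), (13, 22, 3, 22), (13, 22, 36, 21), (13, 22, 38, 8), (13, 22, 9, 5), (13, 38, 14, 4), (13, 38, 22, 5), (13, 38, 3, 22), (13, 38, 36, 21), (13, 38, 38, 8), (13, 38, 9, 5), (13, 9, 14, 4), (13, 9, 22, 5), (13, 9, 3, 22), (13, 9, 36, 21), (13, 9, 38, 8), (13, 9, 9, 5), (16, 12, 12, 10), (16, 29, 12, 10), (36, 21, 17, 5), (36, 21, 36, 8), (36, 29, 17, 5), (36, 29, 36, 8), (36, 4, 17, 5), (36, 4, 36, 8)}
Selection A > 3: {(13, 22, 14, 4), (13, 22, 22, 5), (13, 22, 36, 21), (13, 22, 38, 8), (13, 22, 9, 5), (13, 38, 14, 4), (13, 38, 22, 5), (13, 38, 36, 21), (13, 38, 38, 8), (13, 38, 9, 5), (13, 9, 14, 4), (13, 9, 22, 5), (13, 9, 36, 21), (13, 9, 38, 8), (13, 9, 9, 5), (16, 12, 12, 10), (16, 29, 12, 10), (36, 21, 17, 5), (36, 21, 36, 8), (36, 29, 17, 5), (36, 29, 36, 8), (36, 4, 17, 5), (36, 4, 36, 8)}
π_{E, A} gives {(10, 12), (21, 36), (4, 14), (5, 17), (5, 22), (5, 9), (8, 36), (8, 38)} (15 duplicate(s) eliminated).
Taking the difference: {(10, 12), (5, 17), (5, 22), (5, 9), (8, 36), (8, 38)}

{(10, 12), (5, 17), (5, 22), (5, 9), (8, 36), (8, 38)}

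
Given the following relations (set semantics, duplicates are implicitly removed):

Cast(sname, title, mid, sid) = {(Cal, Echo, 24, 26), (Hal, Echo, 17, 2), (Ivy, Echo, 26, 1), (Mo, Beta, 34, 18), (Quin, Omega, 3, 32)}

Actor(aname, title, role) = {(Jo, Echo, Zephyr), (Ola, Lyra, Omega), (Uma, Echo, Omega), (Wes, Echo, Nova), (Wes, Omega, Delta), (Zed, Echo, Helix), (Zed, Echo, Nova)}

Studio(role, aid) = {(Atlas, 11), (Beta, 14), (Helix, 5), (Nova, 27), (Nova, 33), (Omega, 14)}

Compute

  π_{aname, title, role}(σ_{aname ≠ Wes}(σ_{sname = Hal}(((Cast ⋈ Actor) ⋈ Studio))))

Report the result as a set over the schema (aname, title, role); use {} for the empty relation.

{(Uma, Echo, Omega), (Zed, Echo, Helix), (Zed, Echo, Nova)}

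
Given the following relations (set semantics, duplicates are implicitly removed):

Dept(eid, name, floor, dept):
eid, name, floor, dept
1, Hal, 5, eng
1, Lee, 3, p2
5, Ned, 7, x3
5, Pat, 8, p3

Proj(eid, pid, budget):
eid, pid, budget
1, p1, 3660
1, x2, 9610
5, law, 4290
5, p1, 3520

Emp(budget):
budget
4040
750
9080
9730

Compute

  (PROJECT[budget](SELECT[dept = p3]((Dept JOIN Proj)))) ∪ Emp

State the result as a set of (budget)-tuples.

{3520, 4040, 4290, 750, 9080, 9730}

Natural join on eid: {(1, Hal, 5, eng, p1, 3660), (1, Hal, 5, eng, x2, 9610), (1, Lee, 3, p2, p1, 3660), (1, Lee, 3, p2, x2, 9610), (5, Ned, 7, x3, law, 4290), (5, Ned, 7, x3, p1, 3520), (5, Pat, 8, p3, law, 4290), (5, Pat, 8, p3, p1, 3520)}
Apply σ_{dept = p3}; surviving tuples: {(5, Pat, 8, p3, law, 4290), (5, Pat, 8, p3, p1, 3520)}
π_{budget} gives {3520, 4290}.
Taking the union: {3520, 4040, 4290, 750, 9080, 9730}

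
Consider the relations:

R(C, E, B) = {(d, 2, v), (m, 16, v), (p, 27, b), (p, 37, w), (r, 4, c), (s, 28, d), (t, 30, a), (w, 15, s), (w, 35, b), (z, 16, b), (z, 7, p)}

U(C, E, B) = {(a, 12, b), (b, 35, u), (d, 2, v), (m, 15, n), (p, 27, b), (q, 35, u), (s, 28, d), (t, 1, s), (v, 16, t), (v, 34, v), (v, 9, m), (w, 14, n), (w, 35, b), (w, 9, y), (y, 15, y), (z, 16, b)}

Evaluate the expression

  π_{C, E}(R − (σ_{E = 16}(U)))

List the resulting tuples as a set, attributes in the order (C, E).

σ[E = 16]: keep tuples satisfying E = 16 → {(v, 16, t), (z, 16, b)}
Taking the difference: {(d, 2, v), (m, 16, v), (p, 27, b), (p, 37, w), (r, 4, c), (s, 28, d), (t, 30, a), (w, 15, s), (w, 35, b), (z, 7, p)}
Keep only column(s) C, E: {(d, 2), (m, 16), (p, 27), (p, 37), (r, 4), (s, 28), (t, 30), (w, 15), (w, 35), (z, 7)}

{(d, 2), (m, 16), (p, 27), (p, 37), (r, 4), (s, 28), (t, 30), (w, 15), (w, 35), (z, 7)}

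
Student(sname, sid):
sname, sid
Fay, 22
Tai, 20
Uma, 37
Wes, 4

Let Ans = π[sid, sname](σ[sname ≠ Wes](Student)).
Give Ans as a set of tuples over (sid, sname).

{(20, Tai), (22, Fay), (37, Uma)}

Apply σ_{sname ≠ Wes}; surviving tuples: {(Fay, 22), (Tai, 20), (Uma, 37)}
π[sid, sname]: project onto (sid, sname) → {(20, Tai), (22, Fay), (37, Uma)}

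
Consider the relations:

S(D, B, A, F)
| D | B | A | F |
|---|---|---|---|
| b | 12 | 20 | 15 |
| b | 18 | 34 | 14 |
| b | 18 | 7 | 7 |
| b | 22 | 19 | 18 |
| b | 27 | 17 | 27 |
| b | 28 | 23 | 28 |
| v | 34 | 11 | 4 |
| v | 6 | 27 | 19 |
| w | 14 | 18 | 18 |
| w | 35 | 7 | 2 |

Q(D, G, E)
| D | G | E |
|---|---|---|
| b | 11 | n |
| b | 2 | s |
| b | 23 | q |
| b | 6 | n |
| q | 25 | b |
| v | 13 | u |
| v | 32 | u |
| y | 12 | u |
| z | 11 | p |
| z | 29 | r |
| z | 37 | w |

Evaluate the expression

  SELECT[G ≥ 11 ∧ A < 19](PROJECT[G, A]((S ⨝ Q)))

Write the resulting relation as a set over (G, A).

{(11, 17), (11, 7), (13, 11), (23, 17), (23, 7), (32, 11)}

S ⋈ Q (natural join on D): {(b, 12, 20, 15, 11, n), (b, 12, 20, 15, 2, s), (b, 12, 20, 15, 23, q), (b, 12, 20, 15, 6, n), (b, 18, 34, 14, 11, n), (b, 18, 34, 14, 2, s), (b, 18, 34, 14, 23, q), (b, 18, 34, 14, 6, n), (b, 18, 7, 7, 11, n), (b, 18, 7, 7, 2, s), (b, 18, 7, 7, 23, q), (b, 18, 7, 7, 6, n), (b, 22, 19, 18, 11, n), (b, 22, 19, 18, 2, s), (b, 22, 19, 18, 23, q), (b, 22, 19, 18, 6, n), (b, 27, 17, 27, 11, n), (b, 27, 17, 27, 2, s), (b, 27, 17, 27, 23, q), (b, 27, 17, 27, 6, n), (b, 28, 23, 28, 11, n), (b, 28, 23, 28, 2, s), (b, 28, 23, 28, 23, q), (b, 28, 23, 28, 6, n), (v, 34, 11, 4, 13, u), (v, 34, 11, 4, 32, u), (v, 6, 27, 19, 13, u), (v, 6, 27, 19, 32, u)}
Projecting to G, A: {(11, 17), (11, 19), (11, 20), (11, 23), (11, 34), (11, 7), (13, 11), (13, 27), (2, 17), (2, 19), (2, 20), (2, 23), (2, 34), (2, 7), (23, 17), (23, 19), (23, 20), (23, 23), (23, 34), (23, 7), (32, 11), (32, 27), (6, 17), (6, 19), (6, 20), (6, 23), (6, 34), (6, 7)}
Apply σ_{G ≥ 11 ∧ A < 19}; surviving tuples: {(11, 17), (11, 7), (13, 11), (23, 17), (23, 7), (32, 11)}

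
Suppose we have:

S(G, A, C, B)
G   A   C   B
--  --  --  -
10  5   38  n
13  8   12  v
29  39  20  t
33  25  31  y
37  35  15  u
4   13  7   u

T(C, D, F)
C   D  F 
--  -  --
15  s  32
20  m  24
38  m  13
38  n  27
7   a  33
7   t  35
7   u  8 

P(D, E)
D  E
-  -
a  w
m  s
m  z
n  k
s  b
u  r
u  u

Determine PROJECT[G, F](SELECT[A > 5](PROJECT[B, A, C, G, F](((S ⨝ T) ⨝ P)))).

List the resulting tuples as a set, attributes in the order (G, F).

{(29, 24), (37, 32), (4, 33), (4, 8)}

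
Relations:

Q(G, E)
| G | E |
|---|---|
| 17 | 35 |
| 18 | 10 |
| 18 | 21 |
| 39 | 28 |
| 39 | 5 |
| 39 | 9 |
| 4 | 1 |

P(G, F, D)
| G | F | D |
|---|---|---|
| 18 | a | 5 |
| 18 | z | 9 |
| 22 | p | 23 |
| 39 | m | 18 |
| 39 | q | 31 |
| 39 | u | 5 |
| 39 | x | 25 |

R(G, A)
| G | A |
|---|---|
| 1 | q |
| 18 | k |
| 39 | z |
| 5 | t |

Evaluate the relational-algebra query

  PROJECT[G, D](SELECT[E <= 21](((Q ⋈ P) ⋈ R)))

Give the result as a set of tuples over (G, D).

Q ⋈ P (natural join on G): {(18, 10, a, 5), (18, 10, z, 9), (18, 21, a, 5), (18, 21, z, 9), (39, 28, m, 18), (39, 28, q, 31), (39, 28, u, 5), (39, 28, x, 25), (39, 5, m, 18), (39, 5, q, 31), (39, 5, u, 5), (39, 5, x, 25), (39, 9, m, 18), (39, 9, q, 31), (39, 9, u, 5), (39, 9, x, 25)}
(Q ⋈ P) ⋈ R (natural join on G): {(18, 10, a, 5, k), (18, 10, z, 9, k), (18, 21, a, 5, k), (18, 21, z, 9, k), (39, 28, m, 18, z), (39, 28, q, 31, z), (39, 28, u, 5, z), (39, 28, x, 25, z), (39, 5, m, 18, z), (39, 5, q, 31, z), (39, 5, u, 5, z), (39, 5, x, 25, z), (39, 9, m, 18, z), (39, 9, q, 31, z), (39, 9, u, 5, z), (39, 9, x, 25, z)}
Selection E <= 21: {(18, 10, a, 5, k), (18, 10, z, 9, k), (18, 21, a, 5, k), (18, 21, z, 9, k), (39, 5, m, 18, z), (39, 5, q, 31, z), (39, 5, u, 5, z), (39, 5, x, 25, z), (39, 9, m, 18, z), (39, 9, q, 31, z), (39, 9, u, 5, z), (39, 9, x, 25, z)}
Projecting to G, D (6 duplicate(s) eliminated): {(18, 5), (18, 9), (39, 18), (39, 25), (39, 31), (39, 5)}

{(18, 5), (18, 9), (39, 18), (39, 25), (39, 31), (39, 5)}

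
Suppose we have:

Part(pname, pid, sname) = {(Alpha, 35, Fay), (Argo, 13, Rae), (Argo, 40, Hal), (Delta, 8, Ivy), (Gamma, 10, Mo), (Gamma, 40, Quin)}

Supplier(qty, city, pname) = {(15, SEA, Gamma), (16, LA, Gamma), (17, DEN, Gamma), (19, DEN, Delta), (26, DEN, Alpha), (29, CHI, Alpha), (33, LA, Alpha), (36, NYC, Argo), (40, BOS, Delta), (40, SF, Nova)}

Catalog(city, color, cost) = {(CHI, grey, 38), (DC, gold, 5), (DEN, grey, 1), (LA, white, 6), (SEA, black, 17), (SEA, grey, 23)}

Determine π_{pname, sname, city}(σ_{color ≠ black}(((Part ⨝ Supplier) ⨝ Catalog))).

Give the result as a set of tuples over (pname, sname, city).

{(Alpha, Fay, CHI), (Alpha, Fay, DEN), (Alpha, Fay, LA), (Delta, Ivy, DEN), (Gamma, Mo, DEN), (Gamma, Mo, LA), (Gamma, Mo, SEA), (Gamma, Quin, DEN), (Gamma, Quin, LA), (Gamma, Quin, SEA)}

Joining Part and Supplier on pname yields {(Alpha, 35, Fay, 26, DEN), (Alpha, 35, Fay, 29, CHI), (Alpha, 35, Fay, 33, LA), (Argo, 13, Rae, 36, NYC), (Argo, 40, Hal, 36, NYC), (Delta, 8, Ivy, 19, DEN), (Delta, 8, Ivy, 40, BOS), (Gamma, 10, Mo, 15, SEA), (Gamma, 10, Mo, 16, LA), (Gamma, 10, Mo, 17, DEN), (Gamma, 40, Quin, 15, SEA), (Gamma, 40, Quin, 16, LA), (Gamma, 40, Quin, 17, DEN)}.
Joining (Part ⨝ Supplier) and Catalog on city yields {(Alpha, 35, Fay, 26, DEN, grey, 1), (Alpha, 35, Fay, 29, CHI, grey, 38), (Alpha, 35, Fay, 33, LA, white, 6), (Delta, 8, Ivy, 19, DEN, grey, 1), (Gamma, 10, Mo, 15, SEA, black, 17), (Gamma, 10, Mo, 15, SEA, grey, 23), (Gamma, 10, Mo, 16, LA, white, 6), (Gamma, 10, Mo, 17, DEN, grey, 1), (Gamma, 40, Quin, 15, SEA, black, 17), (Gamma, 40, Quin, 15, SEA, grey, 23), (Gamma, 40, Quin, 16, LA, white, 6), (Gamma, 40, Quin, 17, DEN, grey, 1)}.
Filtering on color ≠ black leaves {(Alpha, 35, Fay, 26, DEN, grey, 1), (Alpha, 35, Fay, 29, CHI, grey, 38), (Alpha, 35, Fay, 33, LA, white, 6), (Delta, 8, Ivy, 19, DEN, grey, 1), (Gamma, 10, Mo, 15, SEA, grey, 23), (Gamma, 10, Mo, 16, LA, white, 6), (Gamma, 10, Mo, 17, DEN, grey, 1), (Gamma, 40, Quin, 15, SEA, grey, 23), (Gamma, 40, Quin, 16, LA, white, 6), (Gamma, 40, Quin, 17, DEN, grey, 1)}.
π[pname, sname, city]: project onto (pname, sname, city) → {(Alpha, Fay, CHI), (Alpha, Fay, DEN), (Alpha, Fay, LA), (Delta, Ivy, DEN), (Gamma, Mo, DEN), (Gamma, Mo, LA), (Gamma, Mo, SEA), (Gamma, Quin, DEN), (Gamma, Quin, LA), (Gamma, Quin, SEA)}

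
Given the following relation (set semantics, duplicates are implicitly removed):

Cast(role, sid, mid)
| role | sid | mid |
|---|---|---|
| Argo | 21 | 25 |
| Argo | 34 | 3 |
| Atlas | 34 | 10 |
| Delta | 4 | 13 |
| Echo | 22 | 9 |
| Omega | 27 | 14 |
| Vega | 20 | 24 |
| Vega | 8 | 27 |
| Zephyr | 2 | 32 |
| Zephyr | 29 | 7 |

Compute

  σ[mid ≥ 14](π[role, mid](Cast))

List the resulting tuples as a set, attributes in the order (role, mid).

Keep only column(s) role, mid: {(Argo, 25), (Argo, 3), (Atlas, 10), (Delta, 13), (Echo, 9), (Omega, 14), (Vega, 24), (Vega, 27), (Zephyr, 32), (Zephyr, 7)}
Selection mid ≥ 14: {(Argo, 25), (Omega, 14), (Vega, 24), (Vega, 27), (Zephyr, 32)}

{(Argo, 25), (Omega, 14), (Vega, 24), (Vega, 27), (Zephyr, 32)}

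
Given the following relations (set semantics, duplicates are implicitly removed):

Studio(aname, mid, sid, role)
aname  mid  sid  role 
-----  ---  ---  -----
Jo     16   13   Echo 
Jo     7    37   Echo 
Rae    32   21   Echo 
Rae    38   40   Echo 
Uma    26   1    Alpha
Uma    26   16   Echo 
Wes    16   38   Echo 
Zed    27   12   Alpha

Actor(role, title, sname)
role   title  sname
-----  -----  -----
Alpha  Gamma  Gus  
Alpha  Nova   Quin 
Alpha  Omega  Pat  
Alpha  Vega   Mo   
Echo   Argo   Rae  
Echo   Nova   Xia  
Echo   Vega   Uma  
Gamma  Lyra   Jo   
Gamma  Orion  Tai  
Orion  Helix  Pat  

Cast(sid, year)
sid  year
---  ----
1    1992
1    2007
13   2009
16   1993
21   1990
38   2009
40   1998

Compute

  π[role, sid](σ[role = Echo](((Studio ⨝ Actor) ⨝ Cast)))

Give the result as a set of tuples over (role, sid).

{(Echo, 13), (Echo, 16), (Echo, 21), (Echo, 38), (Echo, 40)}

Natural join on role: {(Jo, 16, 13, Echo, Argo, Rae), (Jo, 16, 13, Echo, Nova, Xia), (Jo, 16, 13, Echo, Vega, Uma), (Jo, 7, 37, Echo, Argo, Rae), (Jo, 7, 37, Echo, Nova, Xia), (Jo, 7, 37, Echo, Vega, Uma), (Rae, 32, 21, Echo, Argo, Rae), (Rae, 32, 21, Echo, Nova, Xia), (Rae, 32, 21, Echo, Vega, Uma), (Rae, 38, 40, Echo, Argo, Rae), (Rae, 38, 40, Echo, Nova, Xia), (Rae, 38, 40, Echo, Vega, Uma), (Uma, 26, 1, Alpha, Gamma, Gus), (Uma, 26, 1, Alpha, Nova, Quin), (Uma, 26, 1, Alpha, Omega, Pat), (Uma, 26, 1, Alpha, Vega, Mo), (Uma, 26, 16, Echo, Argo, Rae), (Uma, 26, 16, Echo, Nova, Xia), (Uma, 26, 16, Echo, Vega, Uma), (Wes, 16, 38, Echo, Argo, Rae), (Wes, 16, 38, Echo, Nova, Xia), (Wes, 16, 38, Echo, Vega, Uma), (Zed, 27, 12, Alpha, Gamma, Gus), (Zed, 27, 12, Alpha, Nova, Quin), (Zed, 27, 12, Alpha, Omega, Pat), (Zed, 27, 12, Alpha, Vega, Mo)}
Natural join on sid: {(Jo, 16, 13, Echo, Argo, Rae, 2009), (Jo, 16, 13, Echo, Nova, Xia, 2009), (Jo, 16, 13, Echo, Vega, Uma, 2009), (Rae, 32, 21, Echo, Argo, Rae, 1990), (Rae, 32, 21, Echo, Nova, Xia, 1990), (Rae, 32, 21, Echo, Vega, Uma, 1990), (Rae, 38, 40, Echo, Argo, Rae, 1998), (Rae, 38, 40, Echo, Nova, Xia, 1998), (Rae, 38, 40, Echo, Vega, Uma, 1998), (Uma, 26, 1, Alpha, Gamma, Gus, 1992), (Uma, 26, 1, Alpha, Gamma, Gus, 2007), (Uma, 26, 1, Alpha, Nova, Quin, 1992), (Uma, 26, 1, Alpha, Nova, Quin, 2007), (Uma, 26, 1, Alpha, Omega, Pat, 1992), (Uma, 26, 1, Alpha, Omega, Pat, 2007), (Uma, 26, 1, Alpha, Vega, Mo, 1992), (Uma, 26, 1, Alpha, Vega, Mo, 2007), (Uma, 26, 16, Echo, Argo, Rae, 1993), (Uma, 26, 16, Echo, Nova, Xia, 1993), (Uma, 26, 16, Echo, Vega, Uma, 1993), (Wes, 16, 38, Echo, Argo, Rae, 2009), (Wes, 16, 38, Echo, Nova, Xia, 2009), (Wes, 16, 38, Echo, Vega, Uma, 2009)}
Selection role = Echo: {(Jo, 16, 13, Echo, Argo, Rae, 2009), (Jo, 16, 13, Echo, Nova, Xia, 2009), (Jo, 16, 13, Echo, Vega, Uma, 2009), (Rae, 32, 21, Echo, Argo, Rae, 1990), (Rae, 32, 21, Echo, Nova, Xia, 1990), (Rae, 32, 21, Echo, Vega, Uma, 1990), (Rae, 38, 40, Echo, Argo, Rae, 1998), (Rae, 38, 40, Echo, Nova, Xia, 1998), (Rae, 38, 40, Echo, Vega, Uma, 1998), (Uma, 26, 16, Echo, Argo, Rae, 1993), (Uma, 26, 16, Echo, Nova, Xia, 1993), (Uma, 26, 16, Echo, Vega, Uma, 1993), (Wes, 16, 38, Echo, Argo, Rae, 2009), (Wes, 16, 38, Echo, Nova, Xia, 2009), (Wes, 16, 38, Echo, Vega, Uma, 2009)}
Projecting to role, sid (10 duplicate(s) eliminated): {(Echo, 13), (Echo, 16), (Echo, 21), (Echo, 38), (Echo, 40)}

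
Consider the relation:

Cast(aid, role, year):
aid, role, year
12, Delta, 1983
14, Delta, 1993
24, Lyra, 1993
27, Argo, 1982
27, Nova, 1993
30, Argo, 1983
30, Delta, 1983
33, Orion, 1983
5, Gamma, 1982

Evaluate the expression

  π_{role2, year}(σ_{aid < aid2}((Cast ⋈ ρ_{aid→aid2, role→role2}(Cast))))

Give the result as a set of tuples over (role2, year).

{(Argo, 1982), (Argo, 1983), (Delta, 1983), (Lyra, 1993), (Nova, 1993), (Orion, 1983)}

ρ[aid→aid2, role→role2]: schema becomes (aid2, role2, year); tuples unchanged.
Joining Cast and ρ_{aid→aid2, role→role2}(Cast) on year yields {(12, Delta, 1983, 12, Delta), (12, Delta, 1983, 30, Argo), (12, Delta, 1983, 30, Delta), (12, Delta, 1983, 33, Orion), (14, Delta, 1993, 14, Delta), (14, Delta, 1993, 24, Lyra), (14, Delta, 1993, 27, Nova), (24, Lyra, 1993, 14, Delta), (24, Lyra, 1993, 24, Lyra), (24, Lyra, 1993, 27, Nova), (27, Argo, 1982, 27, Argo), (27, Argo, 1982, 5, Gamma), (27, Nova, 1993, 14, Delta), (27, Nova, 1993, 24, Lyra), (27, Nova, 1993, 27, Nova), (30, Argo, 1983, 12, Delta), (30, Argo, 1983, 30, Argo), (30, Argo, 1983, 30, Delta), (30, Argo, 1983, 33, Orion), (30, Delta, 1983, 12, Delta), (30, Delta, 1983, 30, Argo), (30, Delta, 1983, 30, Delta), (30, Delta, 1983, 33, Orion), (33, Orion, 1983, 12, Delta), (33, Orion, 1983, 30, Argo), (33, Orion, 1983, 30, Delta), (33, Orion, 1983, 33, Orion), (5, Gamma, 1982, 27, Argo), (5, Gamma, 1982, 5, Gamma)}.
Filtering on aid < aid2 leaves {(12, Delta, 1983, 30, Argo), (12, Delta, 1983, 30, Delta), (12, Delta, 1983, 33, Orion), (14, Delta, 1993, 24, Lyra), (14, Delta, 1993, 27, Nova), (24, Lyra, 1993, 27, Nova), (30, Argo, 1983, 33, Orion), (30, Delta, 1983, 33, Orion), (5, Gamma, 1982, 27, Argo)}.
Keep only column(s) role2, year (3 duplicate(s) eliminated): {(Argo, 1982), (Argo, 1983), (Delta, 1983), (Lyra, 1993), (Nova, 1993), (Orion, 1983)}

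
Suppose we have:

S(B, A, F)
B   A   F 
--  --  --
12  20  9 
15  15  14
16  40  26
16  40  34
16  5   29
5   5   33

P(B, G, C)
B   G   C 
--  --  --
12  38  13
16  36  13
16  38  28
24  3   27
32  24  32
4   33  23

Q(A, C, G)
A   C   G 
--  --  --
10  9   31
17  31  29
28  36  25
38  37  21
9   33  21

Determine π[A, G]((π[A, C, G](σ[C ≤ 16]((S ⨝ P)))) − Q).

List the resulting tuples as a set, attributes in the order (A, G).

{(20, 38), (40, 36), (5, 36)}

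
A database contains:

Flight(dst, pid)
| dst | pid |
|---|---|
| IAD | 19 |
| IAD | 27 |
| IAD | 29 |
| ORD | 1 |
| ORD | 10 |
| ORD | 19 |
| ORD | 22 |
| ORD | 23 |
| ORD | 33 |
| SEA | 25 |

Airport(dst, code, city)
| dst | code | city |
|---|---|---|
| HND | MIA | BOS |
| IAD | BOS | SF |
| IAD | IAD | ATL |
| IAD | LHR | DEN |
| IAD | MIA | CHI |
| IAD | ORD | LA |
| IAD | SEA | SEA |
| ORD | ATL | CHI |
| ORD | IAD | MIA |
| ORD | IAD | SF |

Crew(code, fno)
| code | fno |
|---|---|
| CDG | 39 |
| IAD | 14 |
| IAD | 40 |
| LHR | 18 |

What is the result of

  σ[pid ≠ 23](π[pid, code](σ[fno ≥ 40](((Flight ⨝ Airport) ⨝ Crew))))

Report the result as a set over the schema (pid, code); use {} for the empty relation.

{(1, IAD), (10, IAD), (19, IAD), (22, IAD), (27, IAD), (29, IAD), (33, IAD)}

Flight ⋈ Airport (natural join on dst): {(IAD, 19, BOS, SF), (IAD, 19, IAD, ATL), (IAD, 19, LHR, DEN), (IAD, 19, MIA, CHI), (IAD, 19, ORD, LA), (IAD, 19, SEA, SEA), (IAD, 27, BOS, SF), (IAD, 27, IAD, ATL), (IAD, 27, LHR, DEN), (IAD, 27, MIA, CHI), (IAD, 27, ORD, LA), (IAD, 27, SEA, SEA), (IAD, 29, BOS, SF), (IAD, 29, IAD, ATL), (IAD, 29, LHR, DEN), (IAD, 29, MIA, CHI), (IAD, 29, ORD, LA), (IAD, 29, SEA, SEA), (ORD, 1, ATL, CHI), (ORD, 1, IAD, MIA), (ORD, 1, IAD, SF), (ORD, 10, ATL, CHI), (ORD, 10, IAD, MIA), (ORD, 10, IAD, SF), (ORD, 19, ATL, CHI), (ORD, 19, IAD, MIA), (ORD, 19, IAD, SF), (ORD, 22, ATL, CHI), (ORD, 22, IAD, MIA), (ORD, 22, IAD, SF), (ORD, 23, ATL, CHI), (ORD, 23, IAD, MIA), (ORD, 23, IAD, SF), (ORD, 33, ATL, CHI), (ORD, 33, IAD, MIA), (ORD, 33, IAD, SF)}
(Flight ⨝ Airport) ⋈ Crew (natural join on code): {(IAD, 19, IAD, ATL, 14), (IAD, 19, IAD, ATL, 40), (IAD, 19, LHR, DEN, 18), (IAD, 27, IAD, ATL, 14), (IAD, 27, IAD, ATL, 40), (IAD, 27, LHR, DEN, 18), (IAD, 29, IAD, ATL, 14), (IAD, 29, IAD, ATL, 40), (IAD, 29, LHR, DEN, 18), (ORD, 1, IAD, MIA, 14), (ORD, 1, IAD, MIA, 40), (ORD, 1, IAD, SF, 14), (ORD, 1, IAD, SF, 40), (ORD, 10, IAD, MIA, 14), (ORD, 10, IAD, MIA, 40), (ORD, 10, IAD, SF, 14), (ORD, 10, IAD, SF, 40), (ORD, 19, IAD, MIA, 14), (ORD, 19, IAD, MIA, 40), (ORD, 19, IAD, SF, 14), (ORD, 19, IAD, SF, 40), (ORD, 22, IAD, MIA, 14), (ORD, 22, IAD, MIA, 40), (ORD, 22, IAD, SF, 14), (ORD, 22, IAD, SF, 40), (ORD, 23, IAD, MIA, 14), (ORD, 23, IAD, MIA, 40), (ORD, 23, IAD, SF, 14), (ORD, 23, IAD, SF, 40), (ORD, 33, IAD, MIA, 14), (ORD, 33, IAD, MIA, 40), (ORD, 33, IAD, SF, 14), (ORD, 33, IAD, SF, 40)}
Filtering on fno ≥ 40 leaves {(IAD, 19, IAD, ATL, 40), (IAD, 27, IAD, ATL, 40), (IAD, 29, IAD, ATL, 40), (ORD, 1, IAD, MIA, 40), (ORD, 1, IAD, SF, 40), (ORD, 10, IAD, MIA, 40), (ORD, 10, IAD, SF, 40), (ORD, 19, IAD, MIA, 40), (ORD, 19, IAD, SF, 40), (ORD, 22, IAD, MIA, 40), (ORD, 22, IAD, SF, 40), (ORD, 23, IAD, MIA, 40), (ORD, 23, IAD, SF, 40), (ORD, 33, IAD, MIA, 40), (ORD, 33, IAD, SF, 40)}.
π_{pid, code} gives {(1, IAD), (10, IAD), (19, IAD), (22, IAD), (23, IAD), (27, IAD), (29, IAD), (33, IAD)} (7 duplicate(s) eliminated).
Filtering on pid ≠ 23 leaves {(1, IAD), (10, IAD), (19, IAD), (22, IAD), (27, IAD), (29, IAD), (33, IAD)}.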